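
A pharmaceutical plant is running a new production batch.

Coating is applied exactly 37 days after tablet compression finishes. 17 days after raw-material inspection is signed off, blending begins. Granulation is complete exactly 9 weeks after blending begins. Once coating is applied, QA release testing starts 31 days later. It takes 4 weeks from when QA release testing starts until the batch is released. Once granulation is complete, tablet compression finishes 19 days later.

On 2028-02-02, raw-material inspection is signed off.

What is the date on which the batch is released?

2028-08-15

Raw-material inspection is signed off: Feb 2, 2028.
Blending begins: Feb 2, 2028 + 17 days = Feb 19, 2028.
Granulation is complete: Feb 19, 2028 + 9 weeks = Apr 22, 2028.
Tablet compression finishes: Apr 22, 2028 + 19 days = May 11, 2028.
Coating is applied: May 11, 2028 + 37 days = Jun 17, 2028.
QA release testing starts: Jun 17, 2028 + 31 days = Jul 18, 2028.
The batch is released: Jul 18, 2028 + 4 weeks = Aug 15, 2028.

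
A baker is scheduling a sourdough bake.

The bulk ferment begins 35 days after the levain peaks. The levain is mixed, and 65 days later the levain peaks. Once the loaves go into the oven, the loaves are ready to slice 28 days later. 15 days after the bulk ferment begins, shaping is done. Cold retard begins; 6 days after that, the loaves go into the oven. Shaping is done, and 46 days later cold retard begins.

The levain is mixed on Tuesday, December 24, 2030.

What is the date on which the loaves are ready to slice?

Monday, July 7, 2031

The levain is mixed: Dec 24, 2030.
The levain peaks: Dec 24, 2030 + 65 days = Feb 27, 2031.
The bulk ferment begins: Feb 27, 2031 + 35 days = Apr 3, 2031.
Shaping is done: Apr 3, 2031 + 15 days = Apr 18, 2031.
Cold retard begins: Apr 18, 2031 + 46 days = Jun 3, 2031.
The loaves go into the oven: Jun 3, 2031 + 6 days = Jun 9, 2031.
The loaves are ready to slice: Jun 9, 2031 + 28 days = Jul 7, 2031.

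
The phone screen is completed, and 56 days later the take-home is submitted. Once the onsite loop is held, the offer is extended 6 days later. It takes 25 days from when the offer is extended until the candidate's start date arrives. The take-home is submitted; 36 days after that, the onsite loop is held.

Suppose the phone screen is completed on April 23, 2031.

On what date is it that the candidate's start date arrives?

The phone screen is completed: Apr 23, 2031.
The take-home is submitted: Apr 23, 2031 + 56 days = Jun 18, 2031.
The onsite loop is held: Jun 18, 2031 + 36 days = Jul 24, 2031.
The offer is extended: Jul 24, 2031 + 6 days = Jul 30, 2031.
The candidate's start date arrives: Jul 30, 2031 + 25 days = Aug 24, 2031.

August 24, 2031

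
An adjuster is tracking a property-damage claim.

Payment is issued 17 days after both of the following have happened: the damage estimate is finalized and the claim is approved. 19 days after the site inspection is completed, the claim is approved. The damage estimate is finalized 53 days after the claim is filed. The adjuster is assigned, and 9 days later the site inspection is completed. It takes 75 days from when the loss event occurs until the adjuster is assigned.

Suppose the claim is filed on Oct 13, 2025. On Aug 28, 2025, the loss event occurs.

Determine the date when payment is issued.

Dec 26, 2025

The claim is filed: Oct 13, 2025.
The damage estimate is finalized: Oct 13, 2025 + 53 days = Dec 5, 2025.
The loss event occurs: Aug 28, 2025.
The adjuster is assigned: Aug 28, 2025 + 75 days = Nov 11, 2025.
The site inspection is completed: Nov 11, 2025 + 9 days = Nov 20, 2025.
The claim is approved: Nov 20, 2025 + 19 days = Dec 9, 2025.
Both prerequisites met — the damage estimate is finalized (Dec 5, 2025), the claim is approved (Dec 9, 2025); the later is Dec 9, 2025.
Payment is issued: Dec 9, 2025 + 17 days = Dec 26, 2025.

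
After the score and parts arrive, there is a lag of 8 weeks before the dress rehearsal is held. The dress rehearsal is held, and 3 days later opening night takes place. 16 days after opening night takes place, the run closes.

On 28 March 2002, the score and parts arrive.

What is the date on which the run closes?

The score and parts arrive: Mar 28, 2002.
The dress rehearsal is held: Mar 28, 2002 + 8 weeks = May 23, 2002.
Opening night takes place: May 23, 2002 + 3 days = May 26, 2002.
The run closes: May 26, 2002 + 16 days = Jun 11, 2002.

11 June 2002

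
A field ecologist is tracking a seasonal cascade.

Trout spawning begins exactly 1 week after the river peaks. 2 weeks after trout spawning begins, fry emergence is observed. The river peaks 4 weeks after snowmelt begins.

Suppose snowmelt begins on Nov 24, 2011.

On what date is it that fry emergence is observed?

Jan 12, 2012

Snowmelt begins: Nov 24, 2011.
The river peaks: Nov 24, 2011 + 4 weeks = Dec 22, 2011.
Trout spawning begins: Dec 22, 2011 + 1 week = Dec 29, 2011.
Fry emergence is observed: Dec 29, 2011 + 2 weeks = Jan 12, 2012.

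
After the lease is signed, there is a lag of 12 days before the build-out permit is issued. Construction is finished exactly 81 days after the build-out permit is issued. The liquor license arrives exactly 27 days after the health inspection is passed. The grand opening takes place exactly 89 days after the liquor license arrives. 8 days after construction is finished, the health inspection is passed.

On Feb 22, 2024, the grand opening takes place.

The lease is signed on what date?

Jul 20, 2023

The grand opening takes place: Feb 22, 2024.
The liquor license arrives: Feb 22, 2024 − 89 days = Nov 25, 2023.
The health inspection is passed: Nov 25, 2023 − 27 days = Oct 29, 2023.
Construction is finished: Oct 29, 2023 − 8 days = Oct 21, 2023.
The build-out permit is issued: Oct 21, 2023 − 81 days = Aug 1, 2023.
The lease is signed: Aug 1, 2023 − 12 days = Jul 20, 2023.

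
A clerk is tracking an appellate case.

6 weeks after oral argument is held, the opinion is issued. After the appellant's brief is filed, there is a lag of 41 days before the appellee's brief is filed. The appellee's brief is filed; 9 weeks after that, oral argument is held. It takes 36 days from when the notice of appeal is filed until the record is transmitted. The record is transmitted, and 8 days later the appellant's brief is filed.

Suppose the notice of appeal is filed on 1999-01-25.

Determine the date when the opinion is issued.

1999-08-03

The notice of appeal is filed: Jan 25, 1999.
The record is transmitted: Jan 25, 1999 + 36 days = Mar 2, 1999.
The appellant's brief is filed: Mar 2, 1999 + 8 days = Mar 10, 1999.
The appellee's brief is filed: Mar 10, 1999 + 41 days = Apr 20, 1999.
Oral argument is held: Apr 20, 1999 + 9 weeks = Jun 22, 1999.
The opinion is issued: Jun 22, 1999 + 6 weeks = Aug 3, 1999.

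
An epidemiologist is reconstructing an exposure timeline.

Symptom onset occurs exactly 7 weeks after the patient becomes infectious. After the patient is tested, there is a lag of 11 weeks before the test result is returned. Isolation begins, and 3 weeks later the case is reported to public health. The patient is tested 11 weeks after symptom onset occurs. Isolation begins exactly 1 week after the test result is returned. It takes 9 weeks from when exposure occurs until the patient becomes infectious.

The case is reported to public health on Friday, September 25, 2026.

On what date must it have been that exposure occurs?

The case is reported to public health: Sep 25, 2026.
Isolation begins: Sep 25, 2026 − 3 weeks = Sep 4, 2026.
The test result is returned: Sep 4, 2026 − 1 week = Aug 28, 2026.
The patient is tested: Aug 28, 2026 − 11 weeks = Jun 12, 2026.
Symptom onset occurs: Jun 12, 2026 − 11 weeks = Mar 27, 2026.
The patient becomes infectious: Mar 27, 2026 − 7 weeks = Feb 6, 2026.
Exposure occurs: Feb 6, 2026 − 9 weeks = Dec 5, 2025.

Friday, December 5, 2025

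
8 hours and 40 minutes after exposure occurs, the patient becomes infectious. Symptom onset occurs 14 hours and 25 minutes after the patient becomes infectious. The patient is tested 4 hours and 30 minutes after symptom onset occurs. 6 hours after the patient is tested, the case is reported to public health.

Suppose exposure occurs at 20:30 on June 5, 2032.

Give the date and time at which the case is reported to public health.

Exposure occurs: 20:30 Jun 5, 2032.
The patient becomes infectious: 20:30 Jun 5, 2032 + 8h40m = 05:10 Jun 6, 2032.
Symptom onset occurs: 05:10 Jun 6, 2032 + 14h25m = 19:35 Jun 6, 2032.
The patient is tested: 19:35 Jun 6, 2032 + 4h30m = 00:05 Jun 7, 2032.
The case is reported to public health: 00:05 Jun 7, 2032 + 6h = 06:05 Jun 7, 2032.

06:05 on June 7, 2032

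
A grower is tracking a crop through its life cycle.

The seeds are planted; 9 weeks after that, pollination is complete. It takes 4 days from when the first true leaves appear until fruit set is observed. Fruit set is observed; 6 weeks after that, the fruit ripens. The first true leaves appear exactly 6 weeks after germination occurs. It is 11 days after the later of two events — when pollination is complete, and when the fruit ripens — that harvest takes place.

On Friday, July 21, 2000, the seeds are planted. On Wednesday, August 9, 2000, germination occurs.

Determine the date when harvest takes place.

The seeds are planted: Jul 21, 2000.
Pollination is complete: Jul 21, 2000 + 9 weeks = Sep 22, 2000.
Germination occurs: Aug 9, 2000.
The first true leaves appear: Aug 9, 2000 + 6 weeks = Sep 20, 2000.
Fruit set is observed: Sep 20, 2000 + 4 days = Sep 24, 2000.
The fruit ripens: Sep 24, 2000 + 6 weeks = Nov 5, 2000.
Both prerequisites met — pollination is complete (Sep 22, 2000), the fruit ripens (Nov 5, 2000); the later is Nov 5, 2000.
Harvest takes place: Nov 5, 2000 + 11 days = Nov 16, 2000.

Thursday, November 16, 2000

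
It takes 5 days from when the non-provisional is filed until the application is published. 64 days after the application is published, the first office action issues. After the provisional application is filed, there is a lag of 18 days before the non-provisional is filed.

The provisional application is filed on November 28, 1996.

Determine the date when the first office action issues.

February 23, 1997

The provisional application is filed: Nov 28, 1996.
The non-provisional is filed: Nov 28, 1996 + 18 days = Dec 16, 1996.
The application is published: Dec 16, 1996 + 5 days = Dec 21, 1996.
The first office action issues: Dec 21, 1996 + 64 days = Feb 23, 1997.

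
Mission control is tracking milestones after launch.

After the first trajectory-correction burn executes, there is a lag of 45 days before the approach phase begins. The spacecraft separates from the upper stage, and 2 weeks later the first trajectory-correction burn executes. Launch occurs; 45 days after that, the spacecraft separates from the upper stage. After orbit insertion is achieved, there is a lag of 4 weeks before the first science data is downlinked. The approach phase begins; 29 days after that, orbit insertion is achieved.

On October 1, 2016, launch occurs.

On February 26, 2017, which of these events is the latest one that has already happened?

Launch occurs: Oct 1, 2016.
The spacecraft separates from the upper stage: Oct 1, 2016 + 45 days = Nov 15, 2016.
The first trajectory-correction burn executes: Nov 15, 2016 + 2 weeks = Nov 29, 2016.
The approach phase begins: Nov 29, 2016 + 45 days = Jan 13, 2017.
Orbit insertion is achieved: Jan 13, 2017 + 29 days = Feb 11, 2017.
The first science data is downlinked: Feb 11, 2017 + 4 weeks = Mar 11, 2017.
Feb 26, 2017 falls between when orbit insertion is achieved (Feb 11, 2017) and when the first science data is downlinked (Mar 11, 2017).

Orbit insertion is achieved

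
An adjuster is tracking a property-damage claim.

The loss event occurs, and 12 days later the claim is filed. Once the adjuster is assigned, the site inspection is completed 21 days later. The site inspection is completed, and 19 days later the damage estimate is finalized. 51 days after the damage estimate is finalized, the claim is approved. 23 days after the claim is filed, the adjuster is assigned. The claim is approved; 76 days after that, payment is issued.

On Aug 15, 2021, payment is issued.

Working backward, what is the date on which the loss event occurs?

Jan 25, 2021

Payment is issued: Aug 15, 2021.
The claim is approved: Aug 15, 2021 − 76 days = May 31, 2021.
The damage estimate is finalized: May 31, 2021 − 51 days = Apr 10, 2021.
The site inspection is completed: Apr 10, 2021 − 19 days = Mar 22, 2021.
The adjuster is assigned: Mar 22, 2021 − 21 days = Mar 1, 2021.
The claim is filed: Mar 1, 2021 − 23 days = Feb 6, 2021.
The loss event occurs: Feb 6, 2021 − 12 days = Jan 25, 2021.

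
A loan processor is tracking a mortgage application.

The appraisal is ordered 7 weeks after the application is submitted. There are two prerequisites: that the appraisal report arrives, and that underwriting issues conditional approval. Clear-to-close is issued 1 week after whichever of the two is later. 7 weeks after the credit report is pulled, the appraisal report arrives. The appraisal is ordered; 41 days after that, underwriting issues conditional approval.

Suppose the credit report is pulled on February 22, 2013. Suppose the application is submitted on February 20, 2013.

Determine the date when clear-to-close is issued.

May 28, 2013

The credit report is pulled: Feb 22, 2013.
The appraisal report arrives: Feb 22, 2013 + 7 weeks = Apr 12, 2013.
The application is submitted: Feb 20, 2013.
The appraisal is ordered: Feb 20, 2013 + 7 weeks = Apr 10, 2013.
Underwriting issues conditional approval: Apr 10, 2013 + 41 days = May 21, 2013.
Both prerequisites met — the appraisal report arrives (Apr 12, 2013), underwriting issues conditional approval (May 21, 2013); the later is May 21, 2013.
Clear-to-close is issued: May 21, 2013 + 1 week = May 28, 2013.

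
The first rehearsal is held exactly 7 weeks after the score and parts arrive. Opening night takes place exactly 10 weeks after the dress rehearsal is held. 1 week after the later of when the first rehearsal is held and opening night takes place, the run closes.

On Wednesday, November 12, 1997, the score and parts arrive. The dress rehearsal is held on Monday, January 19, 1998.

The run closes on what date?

Monday, April 6, 1998

The score and parts arrive: Nov 12, 1997.
The first rehearsal is held: Nov 12, 1997 + 7 weeks = Dec 31, 1997.
The dress rehearsal is held: Jan 19, 1998.
Opening night takes place: Jan 19, 1998 + 10 weeks = Mar 30, 1998.
Both prerequisites met — the first rehearsal is held (Dec 31, 1997), opening night takes place (Mar 30, 1998); the later is Mar 30, 1998.
The run closes: Mar 30, 1998 + 1 week = Apr 6, 1998.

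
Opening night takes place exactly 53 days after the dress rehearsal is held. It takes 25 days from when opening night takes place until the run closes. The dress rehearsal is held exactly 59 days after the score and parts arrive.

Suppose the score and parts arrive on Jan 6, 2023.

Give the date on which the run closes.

The score and parts arrive: Jan 6, 2023.
The dress rehearsal is held: Jan 6, 2023 + 59 days = Mar 6, 2023.
Opening night takes place: Mar 6, 2023 + 53 days = Apr 28, 2023.
The run closes: Apr 28, 2023 + 25 days = May 23, 2023.

May 23, 2023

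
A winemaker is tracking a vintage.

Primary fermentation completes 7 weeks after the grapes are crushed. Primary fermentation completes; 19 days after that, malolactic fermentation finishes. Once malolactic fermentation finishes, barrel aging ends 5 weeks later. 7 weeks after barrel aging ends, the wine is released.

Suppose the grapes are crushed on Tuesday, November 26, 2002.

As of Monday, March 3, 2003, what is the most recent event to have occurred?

The grapes are crushed: Nov 26, 2002.
Primary fermentation completes: Nov 26, 2002 + 7 weeks = Jan 14, 2003.
Malolactic fermentation finishes: Jan 14, 2003 + 19 days = Feb 2, 2003.
Barrel aging ends: Feb 2, 2003 + 5 weeks = Mar 9, 2003.
The wine is released: Mar 9, 2003 + 7 weeks = Apr 27, 2003.
Mar 3, 2003 falls between when malolactic fermentation finishes (Feb 2, 2003) and when barrel aging ends (Mar 9, 2003).

Malolactic fermentation finishes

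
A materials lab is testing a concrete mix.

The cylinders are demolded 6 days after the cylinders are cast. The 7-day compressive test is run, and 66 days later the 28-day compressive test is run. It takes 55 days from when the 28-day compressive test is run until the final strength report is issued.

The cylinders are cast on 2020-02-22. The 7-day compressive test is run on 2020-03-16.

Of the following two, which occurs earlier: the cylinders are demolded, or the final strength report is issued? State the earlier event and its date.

The cylinders are cast: Feb 22, 2020.
The cylinders are demolded: Feb 22, 2020 + 6 days = Feb 28, 2020.
The 7-day compressive test is run: Mar 16, 2020.
The 28-day compressive test is run: Mar 16, 2020 + 66 days = May 21, 2020.
The final strength report is issued: May 21, 2020 + 55 days = Jul 15, 2020.
Comparing: the cylinders are demolded on Feb 28, 2020 vs the final strength report is issued on Jul 15, 2020. Earlier: the cylinders are demolded.

The cylinders are demolded — 2020-02-28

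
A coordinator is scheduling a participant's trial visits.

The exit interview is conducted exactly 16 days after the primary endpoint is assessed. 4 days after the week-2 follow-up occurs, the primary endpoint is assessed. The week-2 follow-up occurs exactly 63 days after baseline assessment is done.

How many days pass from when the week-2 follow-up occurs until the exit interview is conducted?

Causal path: the week-2 follow-up occurs → the primary endpoint is assessed → the exit interview is conducted.
Total delay along the path: 4 + 16 = 20 days.

20 days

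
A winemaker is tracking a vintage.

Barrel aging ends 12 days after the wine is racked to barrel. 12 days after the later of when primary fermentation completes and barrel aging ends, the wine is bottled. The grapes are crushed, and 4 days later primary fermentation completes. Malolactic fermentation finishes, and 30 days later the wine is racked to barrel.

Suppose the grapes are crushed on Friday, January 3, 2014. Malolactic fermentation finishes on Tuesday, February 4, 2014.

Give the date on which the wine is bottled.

The grapes are crushed: Jan 3, 2014.
Primary fermentation completes: Jan 3, 2014 + 4 days = Jan 7, 2014.
Malolactic fermentation finishes: Feb 4, 2014.
The wine is racked to barrel: Feb 4, 2014 + 30 days = Mar 6, 2014.
Barrel aging ends: Mar 6, 2014 + 12 days = Mar 18, 2014.
Both prerequisites met — primary fermentation completes (Jan 7, 2014), barrel aging ends (Mar 18, 2014); the later is Mar 18, 2014.
The wine is bottled: Mar 18, 2014 + 12 days = Mar 30, 2014.

Sunday, March 30, 2014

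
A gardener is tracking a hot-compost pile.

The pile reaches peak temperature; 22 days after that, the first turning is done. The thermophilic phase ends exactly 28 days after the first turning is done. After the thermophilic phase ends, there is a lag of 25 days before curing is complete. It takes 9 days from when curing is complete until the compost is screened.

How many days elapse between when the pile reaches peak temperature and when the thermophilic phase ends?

Causal path: the pile reaches peak temperature → the first turning is done → the thermophilic phase ends.
Total delay along the path: 22 + 28 = 50 days.

50 days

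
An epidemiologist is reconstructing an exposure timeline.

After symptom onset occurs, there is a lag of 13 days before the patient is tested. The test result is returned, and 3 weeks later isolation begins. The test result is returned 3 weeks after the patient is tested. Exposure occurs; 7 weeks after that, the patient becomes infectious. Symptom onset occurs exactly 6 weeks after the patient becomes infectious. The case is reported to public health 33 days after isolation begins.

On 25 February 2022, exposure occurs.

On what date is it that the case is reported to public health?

23 August 2022

Exposure occurs: Feb 25, 2022.
The patient becomes infectious: Feb 25, 2022 + 7 weeks = Apr 15, 2022.
Symptom onset occurs: Apr 15, 2022 + 6 weeks = May 27, 2022.
The patient is tested: May 27, 2022 + 13 days = Jun 9, 2022.
The test result is returned: Jun 9, 2022 + 3 weeks = Jun 30, 2022.
Isolation begins: Jun 30, 2022 + 3 weeks = Jul 21, 2022.
The case is reported to public health: Jul 21, 2022 + 33 days = Aug 23, 2022.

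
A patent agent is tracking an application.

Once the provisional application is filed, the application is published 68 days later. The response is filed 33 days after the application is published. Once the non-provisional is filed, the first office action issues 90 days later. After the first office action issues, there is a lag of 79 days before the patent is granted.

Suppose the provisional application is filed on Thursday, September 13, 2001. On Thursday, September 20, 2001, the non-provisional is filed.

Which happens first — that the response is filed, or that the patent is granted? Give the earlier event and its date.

The response is filed — Sunday, December 23, 2001

The provisional application is filed: Sep 13, 2001.
The application is published: Sep 13, 2001 + 68 days = Nov 20, 2001.
The response is filed: Nov 20, 2001 + 33 days = Dec 23, 2001.
The non-provisional is filed: Sep 20, 2001.
The first office action issues: Sep 20, 2001 + 90 days = Dec 19, 2001.
The patent is granted: Dec 19, 2001 + 79 days = Mar 8, 2002.
Comparing: the response is filed on Dec 23, 2001 vs the patent is granted on Mar 8, 2002. Earlier: the response is filed.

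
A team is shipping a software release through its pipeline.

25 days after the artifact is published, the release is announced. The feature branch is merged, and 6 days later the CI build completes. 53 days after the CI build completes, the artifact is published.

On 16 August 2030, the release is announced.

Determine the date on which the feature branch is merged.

24 May 2030

The release is announced: Aug 16, 2030.
The artifact is published: Aug 16, 2030 − 25 days = Jul 22, 2030.
The CI build completes: Jul 22, 2030 − 53 days = May 30, 2030.
The feature branch is merged: May 30, 2030 − 6 days = May 24, 2030.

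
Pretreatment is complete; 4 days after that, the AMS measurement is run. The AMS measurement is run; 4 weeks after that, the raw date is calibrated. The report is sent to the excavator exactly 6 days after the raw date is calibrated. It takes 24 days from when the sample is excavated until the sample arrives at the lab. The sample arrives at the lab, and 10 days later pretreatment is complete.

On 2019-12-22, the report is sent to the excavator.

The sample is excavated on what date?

2019-10-11

The report is sent to the excavator: Dec 22, 2019.
The raw date is calibrated: Dec 22, 2019 − 6 days = Dec 16, 2019.
The AMS measurement is run: Dec 16, 2019 − 4 weeks = Nov 18, 2019.
Pretreatment is complete: Nov 18, 2019 − 4 days = Nov 14, 2019.
The sample arrives at the lab: Nov 14, 2019 − 10 days = Nov 4, 2019.
The sample is excavated: Nov 4, 2019 − 24 days = Oct 11, 2019.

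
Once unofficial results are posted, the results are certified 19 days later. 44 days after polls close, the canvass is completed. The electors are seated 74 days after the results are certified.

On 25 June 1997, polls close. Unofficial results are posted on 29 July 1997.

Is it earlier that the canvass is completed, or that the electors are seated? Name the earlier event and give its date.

Polls close: Jun 25, 1997.
The canvass is completed: Jun 25, 1997 + 44 days = Aug 8, 1997.
Unofficial results are posted: Jul 29, 1997.
The results are certified: Jul 29, 1997 + 19 days = Aug 17, 1997.
The electors are seated: Aug 17, 1997 + 74 days = Oct 30, 1997.
Comparing: the canvass is completed on Aug 8, 1997 vs the electors are seated on Oct 30, 1997. Earlier: the canvass is completed.

The canvass is completed — 8 August 1997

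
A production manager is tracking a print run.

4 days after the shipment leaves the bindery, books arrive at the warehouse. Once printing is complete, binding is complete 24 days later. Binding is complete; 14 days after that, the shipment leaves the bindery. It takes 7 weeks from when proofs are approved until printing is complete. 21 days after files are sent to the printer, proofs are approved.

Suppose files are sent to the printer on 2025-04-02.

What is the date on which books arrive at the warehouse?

Files are sent to the printer: Apr 2, 2025.
Proofs are approved: Apr 2, 2025 + 21 days = Apr 23, 2025.
Printing is complete: Apr 23, 2025 + 7 weeks = Jun 11, 2025.
Binding is complete: Jun 11, 2025 + 24 days = Jul 5, 2025.
The shipment leaves the bindery: Jul 5, 2025 + 14 days = Jul 19, 2025.
Books arrive at the warehouse: Jul 19, 2025 + 4 days = Jul 23, 2025.

2025-07-23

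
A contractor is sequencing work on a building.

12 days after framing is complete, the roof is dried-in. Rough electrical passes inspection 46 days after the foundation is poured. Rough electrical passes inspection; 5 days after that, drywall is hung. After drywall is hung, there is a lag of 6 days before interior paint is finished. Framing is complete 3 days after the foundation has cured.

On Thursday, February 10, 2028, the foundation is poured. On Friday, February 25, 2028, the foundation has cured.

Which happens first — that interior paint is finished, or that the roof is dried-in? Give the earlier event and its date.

The foundation is poured: Feb 10, 2028.
Rough electrical passes inspection: Feb 10, 2028 + 46 days = Mar 27, 2028.
Drywall is hung: Mar 27, 2028 + 5 days = Apr 1, 2028.
Interior paint is finished: Apr 1, 2028 + 6 days = Apr 7, 2028.
The foundation has cured: Feb 25, 2028.
Framing is complete: Feb 25, 2028 + 3 days = Feb 28, 2028.
The roof is dried-in: Feb 28, 2028 + 12 days = Mar 11, 2028.
Comparing: interior paint is finished on Apr 7, 2028 vs the roof is dried-in on Mar 11, 2028. Earlier: the roof is dried-in.

The roof is dried-in — Saturday, March 11, 2028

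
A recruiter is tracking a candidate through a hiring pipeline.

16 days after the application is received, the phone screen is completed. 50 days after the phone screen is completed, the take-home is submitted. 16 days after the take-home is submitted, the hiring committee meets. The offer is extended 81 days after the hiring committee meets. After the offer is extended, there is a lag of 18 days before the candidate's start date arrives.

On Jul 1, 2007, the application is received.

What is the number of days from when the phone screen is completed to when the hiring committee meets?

66 days

Causal path: the phone screen is completed → the take-home is submitted → the hiring committee meets.
Total delay along the path: 50 + 16 = 66 days.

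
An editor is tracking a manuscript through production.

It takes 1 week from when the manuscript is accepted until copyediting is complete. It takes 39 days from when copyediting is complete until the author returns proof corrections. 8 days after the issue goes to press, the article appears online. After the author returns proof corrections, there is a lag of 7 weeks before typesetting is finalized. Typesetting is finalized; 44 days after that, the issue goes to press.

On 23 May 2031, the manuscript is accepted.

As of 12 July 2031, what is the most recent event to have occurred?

The author returns proof corrections

The manuscript is accepted: May 23, 2031.
Copyediting is complete: May 23, 2031 + 1 week = May 30, 2031.
The author returns proof corrections: May 30, 2031 + 39 days = Jul 8, 2031.
Typesetting is finalized: Jul 8, 2031 + 7 weeks = Aug 26, 2031.
The issue goes to press: Aug 26, 2031 + 44 days = Oct 9, 2031.
The article appears online: Oct 9, 2031 + 8 days = Oct 17, 2031.
Jul 12, 2031 falls between when the author returns proof corrections (Jul 8, 2031) and when typesetting is finalized (Aug 26, 2031).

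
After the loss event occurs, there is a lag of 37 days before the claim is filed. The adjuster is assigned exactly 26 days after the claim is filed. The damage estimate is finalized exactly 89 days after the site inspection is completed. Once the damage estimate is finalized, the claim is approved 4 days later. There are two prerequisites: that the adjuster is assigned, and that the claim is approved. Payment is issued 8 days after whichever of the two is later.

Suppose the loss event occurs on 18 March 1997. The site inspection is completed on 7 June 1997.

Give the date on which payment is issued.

The loss event occurs: Mar 18, 1997.
The claim is filed: Mar 18, 1997 + 37 days = Apr 24, 1997.
The adjuster is assigned: Apr 24, 1997 + 26 days = May 20, 1997.
The site inspection is completed: Jun 7, 1997.
The damage estimate is finalized: Jun 7, 1997 + 89 days = Sep 4, 1997.
The claim is approved: Sep 4, 1997 + 4 days = Sep 8, 1997.
Both prerequisites met — the adjuster is assigned (May 20, 1997), the claim is approved (Sep 8, 1997); the later is Sep 8, 1997.
Payment is issued: Sep 8, 1997 + 8 days = Sep 16, 1997.

16 September 1997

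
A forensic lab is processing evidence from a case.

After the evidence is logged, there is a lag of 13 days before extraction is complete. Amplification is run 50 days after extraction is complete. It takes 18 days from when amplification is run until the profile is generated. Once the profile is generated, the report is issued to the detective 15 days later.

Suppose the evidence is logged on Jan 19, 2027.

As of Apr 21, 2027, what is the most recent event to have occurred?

The evidence is logged: Jan 19, 2027.
Extraction is complete: Jan 19, 2027 + 13 days = Feb 1, 2027.
Amplification is run: Feb 1, 2027 + 50 days = Mar 23, 2027.
The profile is generated: Mar 23, 2027 + 18 days = Apr 10, 2027.
The report is issued to the detective: Apr 10, 2027 + 15 days = Apr 25, 2027.
Apr 21, 2027 falls between when the profile is generated (Apr 10, 2027) and when the report is issued to the detective (Apr 25, 2027).

The profile is generated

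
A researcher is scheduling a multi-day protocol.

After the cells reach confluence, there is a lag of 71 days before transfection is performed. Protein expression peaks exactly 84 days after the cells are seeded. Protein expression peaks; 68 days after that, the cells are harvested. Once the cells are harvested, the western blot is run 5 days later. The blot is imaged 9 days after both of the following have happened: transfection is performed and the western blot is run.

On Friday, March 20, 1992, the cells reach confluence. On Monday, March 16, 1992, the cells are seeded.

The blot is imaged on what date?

Saturday, August 29, 1992

The cells reach confluence: Mar 20, 1992.
Transfection is performed: Mar 20, 1992 + 71 days = May 30, 1992.
The cells are seeded: Mar 16, 1992.
Protein expression peaks: Mar 16, 1992 + 84 days = Jun 8, 1992.
The cells are harvested: Jun 8, 1992 + 68 days = Aug 15, 1992.
The western blot is run: Aug 15, 1992 + 5 days = Aug 20, 1992.
Both prerequisites met — transfection is performed (May 30, 1992), the western blot is run (Aug 20, 1992); the later is Aug 20, 1992.
The blot is imaged: Aug 20, 1992 + 9 days = Aug 29, 1992.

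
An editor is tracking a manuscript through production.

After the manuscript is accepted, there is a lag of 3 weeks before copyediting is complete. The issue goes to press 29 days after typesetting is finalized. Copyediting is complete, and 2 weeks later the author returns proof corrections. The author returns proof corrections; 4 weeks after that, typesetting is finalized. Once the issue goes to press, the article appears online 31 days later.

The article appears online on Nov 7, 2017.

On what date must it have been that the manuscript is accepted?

The article appears online: Nov 7, 2017.
The issue goes to press: Nov 7, 2017 − 31 days = Oct 7, 2017.
Typesetting is finalized: Oct 7, 2017 − 29 days = Sep 8, 2017.
The author returns proof corrections: Sep 8, 2017 − 4 weeks = Aug 11, 2017.
Copyediting is complete: Aug 11, 2017 − 2 weeks = Jul 28, 2017.
The manuscript is accepted: Jul 28, 2017 − 3 weeks = Jul 7, 2017.

Jul 7, 2017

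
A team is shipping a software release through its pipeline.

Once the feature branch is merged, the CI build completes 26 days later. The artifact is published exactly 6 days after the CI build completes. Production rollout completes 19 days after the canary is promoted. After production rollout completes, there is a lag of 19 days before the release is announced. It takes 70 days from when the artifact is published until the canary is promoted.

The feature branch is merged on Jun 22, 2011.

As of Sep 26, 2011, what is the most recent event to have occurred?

The artifact is published

The feature branch is merged: Jun 22, 2011.
The CI build completes: Jun 22, 2011 + 26 days = Jul 18, 2011.
The artifact is published: Jul 18, 2011 + 6 days = Jul 24, 2011.
The canary is promoted: Jul 24, 2011 + 70 days = Oct 2, 2011.
Production rollout completes: Oct 2, 2011 + 19 days = Oct 21, 2011.
The release is announced: Oct 21, 2011 + 19 days = Nov 9, 2011.
Sep 26, 2011 falls between when the artifact is published (Jul 24, 2011) and when the canary is promoted (Oct 2, 2011).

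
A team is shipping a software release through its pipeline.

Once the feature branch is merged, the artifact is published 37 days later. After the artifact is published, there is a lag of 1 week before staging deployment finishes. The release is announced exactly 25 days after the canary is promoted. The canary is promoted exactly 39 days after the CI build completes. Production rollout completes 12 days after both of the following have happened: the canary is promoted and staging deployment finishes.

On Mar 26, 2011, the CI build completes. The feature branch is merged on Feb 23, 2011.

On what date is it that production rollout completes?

The CI build completes: Mar 26, 2011.
The canary is promoted: Mar 26, 2011 + 39 days = May 4, 2011.
The feature branch is merged: Feb 23, 2011.
The artifact is published: Feb 23, 2011 + 37 days = Apr 1, 2011.
Staging deployment finishes: Apr 1, 2011 + 1 week = Apr 8, 2011.
Both prerequisites met — the canary is promoted (May 4, 2011), staging deployment finishes (Apr 8, 2011); the later is May 4, 2011.
Production rollout completes: May 4, 2011 + 12 days = May 16, 2011.

May 16, 2011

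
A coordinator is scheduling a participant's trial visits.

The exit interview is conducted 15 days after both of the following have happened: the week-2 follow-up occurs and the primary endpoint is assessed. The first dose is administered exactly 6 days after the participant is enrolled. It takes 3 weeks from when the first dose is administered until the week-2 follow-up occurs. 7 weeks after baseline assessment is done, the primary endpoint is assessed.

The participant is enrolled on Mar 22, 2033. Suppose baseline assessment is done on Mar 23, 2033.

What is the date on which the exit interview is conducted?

The participant is enrolled: Mar 22, 2033.
The first dose is administered: Mar 22, 2033 + 6 days = Mar 28, 2033.
The week-2 follow-up occurs: Mar 28, 2033 + 3 weeks = Apr 18, 2033.
Baseline assessment is done: Mar 23, 2033.
The primary endpoint is assessed: Mar 23, 2033 + 7 weeks = May 11, 2033.
Both prerequisites met — the week-2 follow-up occurs (Apr 18, 2033), the primary endpoint is assessed (May 11, 2033); the later is May 11, 2033.
The exit interview is conducted: May 11, 2033 + 15 days = May 26, 2033.

May 26, 2033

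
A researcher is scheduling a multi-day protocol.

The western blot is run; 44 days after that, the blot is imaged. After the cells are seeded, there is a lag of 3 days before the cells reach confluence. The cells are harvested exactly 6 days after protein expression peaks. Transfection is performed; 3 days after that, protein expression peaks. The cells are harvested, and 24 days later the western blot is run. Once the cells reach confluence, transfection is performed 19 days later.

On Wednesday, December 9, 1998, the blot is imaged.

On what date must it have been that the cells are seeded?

Tuesday, September 1, 1998

The blot is imaged: Dec 9, 1998.
The western blot is run: Dec 9, 1998 − 44 days = Oct 26, 1998.
The cells are harvested: Oct 26, 1998 − 24 days = Oct 2, 1998.
Protein expression peaks: Oct 2, 1998 − 6 days = Sep 26, 1998.
Transfection is performed: Sep 26, 1998 − 3 days = Sep 23, 1998.
The cells reach confluence: Sep 23, 1998 − 19 days = Sep 4, 1998.
The cells are seeded: Sep 4, 1998 − 3 days = Sep 1, 1998.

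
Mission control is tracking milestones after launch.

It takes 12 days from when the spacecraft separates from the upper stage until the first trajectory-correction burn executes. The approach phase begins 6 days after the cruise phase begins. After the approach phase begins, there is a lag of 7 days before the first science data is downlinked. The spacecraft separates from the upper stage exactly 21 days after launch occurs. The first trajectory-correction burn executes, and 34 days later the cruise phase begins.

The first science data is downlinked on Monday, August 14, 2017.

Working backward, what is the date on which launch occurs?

Friday, May 26, 2017

The first science data is downlinked: Aug 14, 2017.
The approach phase begins: Aug 14, 2017 − 7 days = Aug 7, 2017.
The cruise phase begins: Aug 7, 2017 − 6 days = Aug 1, 2017.
The first trajectory-correction burn executes: Aug 1, 2017 − 34 days = Jun 28, 2017.
The spacecraft separates from the upper stage: Jun 28, 2017 − 12 days = Jun 16, 2017.
Launch occurs: Jun 16, 2017 − 21 days = May 26, 2017.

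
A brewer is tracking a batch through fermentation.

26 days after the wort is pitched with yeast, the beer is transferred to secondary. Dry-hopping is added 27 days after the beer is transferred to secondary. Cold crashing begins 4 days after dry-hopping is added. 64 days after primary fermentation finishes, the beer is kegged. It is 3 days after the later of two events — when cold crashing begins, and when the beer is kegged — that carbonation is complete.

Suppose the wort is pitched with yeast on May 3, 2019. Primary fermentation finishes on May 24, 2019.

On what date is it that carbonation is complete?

July 30, 2019

The wort is pitched with yeast: May 3, 2019.
The beer is transferred to secondary: May 3, 2019 + 26 days = May 29, 2019.
Dry-hopping is added: May 29, 2019 + 27 days = Jun 25, 2019.
Cold crashing begins: Jun 25, 2019 + 4 days = Jun 29, 2019.
Primary fermentation finishes: May 24, 2019.
The beer is kegged: May 24, 2019 + 64 days = Jul 27, 2019.
Both prerequisites met — cold crashing begins (Jun 29, 2019), the beer is kegged (Jul 27, 2019); the later is Jul 27, 2019.
Carbonation is complete: Jul 27, 2019 + 3 days = Jul 30, 2019.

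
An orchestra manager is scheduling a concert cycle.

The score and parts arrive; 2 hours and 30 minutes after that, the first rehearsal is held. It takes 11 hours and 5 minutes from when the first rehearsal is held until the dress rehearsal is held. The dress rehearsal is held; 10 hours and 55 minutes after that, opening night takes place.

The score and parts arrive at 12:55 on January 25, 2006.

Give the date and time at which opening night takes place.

The score and parts arrive: 12:55 Jan 25, 2006.
The first rehearsal is held: 12:55 Jan 25, 2006 + 2h30m = 15:25 Jan 25, 2006.
The dress rehearsal is held: 15:25 Jan 25, 2006 + 11h05m = 02:30 Jan 26, 2006.
Opening night takes place: 02:30 Jan 26, 2006 + 10h55m = 13:25 Jan 26, 2006.

13:25 on January 26, 2006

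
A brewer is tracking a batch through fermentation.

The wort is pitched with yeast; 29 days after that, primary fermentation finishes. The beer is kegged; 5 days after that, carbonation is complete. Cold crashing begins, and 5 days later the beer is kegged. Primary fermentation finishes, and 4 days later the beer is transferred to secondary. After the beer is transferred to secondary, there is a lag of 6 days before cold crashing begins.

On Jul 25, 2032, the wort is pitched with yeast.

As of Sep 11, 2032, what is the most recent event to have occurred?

The wort is pitched with yeast: Jul 25, 2032.
Primary fermentation finishes: Jul 25, 2032 + 29 days = Aug 23, 2032.
The beer is transferred to secondary: Aug 23, 2032 + 4 days = Aug 27, 2032.
Cold crashing begins: Aug 27, 2032 + 6 days = Sep 2, 2032.
The beer is kegged: Sep 2, 2032 + 5 days = Sep 7, 2032.
Carbonation is complete: Sep 7, 2032 + 5 days = Sep 12, 2032.
Sep 11, 2032 falls between when the beer is kegged (Sep 7, 2032) and when carbonation is complete (Sep 12, 2032).

The beer is kegged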